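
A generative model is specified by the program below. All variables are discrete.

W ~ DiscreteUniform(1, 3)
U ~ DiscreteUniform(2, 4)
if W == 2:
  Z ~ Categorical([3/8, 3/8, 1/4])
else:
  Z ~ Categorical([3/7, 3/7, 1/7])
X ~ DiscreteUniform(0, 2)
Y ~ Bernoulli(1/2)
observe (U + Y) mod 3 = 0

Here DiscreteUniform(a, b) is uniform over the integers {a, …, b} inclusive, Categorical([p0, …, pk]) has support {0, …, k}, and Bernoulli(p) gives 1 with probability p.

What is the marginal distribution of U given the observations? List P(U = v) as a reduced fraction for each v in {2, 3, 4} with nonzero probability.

P(U=2) = 1/2, P(U=3) = 1/2

Enumerate traces; 54 have nonzero weight after conditioning:
  (W=1, U=2, Z=0, X=0, Y=1) weight 1/126
  (W=1, U=2, Z=0, X=1, Y=1) weight 1/126
  (W=1, U=2, Z=0, X=2, Y=1) weight 1/126
  (W=1, U=2, Z=1, X=0, Y=1) weight 1/126
  (W=1, U=2, Z=1, X=1, Y=1) weight 1/126
  (W=1, U=2, Z=1, X=2, Y=1) weight 1/126
  (W=1, U=2, Z=2, X=0, Y=1) weight 1/378
  (W=1, U=2, Z=2, X=1, Y=1) weight 1/378
  (W=1, U=3, Z=0, X=0, Y=0) weight 1/126
  … 45 more
Group by U:
  weight(U=2) = 1/6
  weight(U=3) = 1/6
Total weight = 1/6 + 1/6 = 1/3
P(U=2 | obs) = 1/6 / 1/3 = 1/2
P(U=3 | obs) = 1/6 / 1/3 = 1/2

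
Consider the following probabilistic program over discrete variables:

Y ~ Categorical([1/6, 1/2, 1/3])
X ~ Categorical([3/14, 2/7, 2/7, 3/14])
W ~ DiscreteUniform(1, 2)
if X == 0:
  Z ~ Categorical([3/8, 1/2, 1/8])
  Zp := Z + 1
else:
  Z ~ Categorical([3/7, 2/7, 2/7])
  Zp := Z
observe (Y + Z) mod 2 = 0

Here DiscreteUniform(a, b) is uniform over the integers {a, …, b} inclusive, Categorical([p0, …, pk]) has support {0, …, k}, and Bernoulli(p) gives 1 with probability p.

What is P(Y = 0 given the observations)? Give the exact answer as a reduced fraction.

Enumerate traces; 40 have nonzero weight after conditioning:
  (Y=0, X=0, W=1, Z=0) weight 3/448
  (Y=0, X=0, W=1, Z=2) weight 1/448
  (Y=0, X=0, W=2, Z=0) weight 3/448
  (Y=0, X=0, W=2, Z=2) weight 1/448
  (Y=0, X=1, W=1, Z=0) weight 1/98
  (Y=0, X=1, W=1, Z=2) weight 1/147
  (Y=0, X=1, W=2, Z=0) weight 1/98
  (Y=0, X=1, W=2, Z=2) weight 1/147
  (Y=1, X=0, W=1, Z=1) weight 3/112
  (Y=2, X=0, W=1, Z=0) weight 3/224
  … 30 more
Group by Y:
  weight(Y=0) = 131/1176
  weight(Y=1) = 65/392
  weight(Y=2) = 131/588
Total weight = 131/1176 + 65/392 + 131/588 = 1/2
P(Y=0 | obs) = 131/1176 / 1/2 = 131/588
P(Y=1 | obs) = 65/392 / 1/2 = 65/196
P(Y=2 | obs) = 131/588 / 1/2 = 131/294

P(Y = 0 | obs) = 131/588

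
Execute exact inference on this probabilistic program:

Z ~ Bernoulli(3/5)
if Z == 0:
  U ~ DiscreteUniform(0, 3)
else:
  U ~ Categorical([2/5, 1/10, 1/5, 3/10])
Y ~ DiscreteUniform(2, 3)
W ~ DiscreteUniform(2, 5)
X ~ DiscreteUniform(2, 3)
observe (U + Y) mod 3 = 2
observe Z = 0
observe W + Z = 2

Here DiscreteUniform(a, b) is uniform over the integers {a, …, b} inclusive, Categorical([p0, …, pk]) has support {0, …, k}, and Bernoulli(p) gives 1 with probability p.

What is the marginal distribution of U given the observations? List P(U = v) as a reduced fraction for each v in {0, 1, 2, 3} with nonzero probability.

Enumerate traces; 6 have nonzero weight after conditioning:
  (Z=0, U=0, Y=2, W=2, X=2) weight 1/160
  (Z=0, U=0, Y=2, W=2, X=3) weight 1/160
  (Z=0, U=2, Y=3, W=2, X=2) weight 1/160
  (Z=0, U=2, Y=3, W=2, X=3) weight 1/160
  (Z=0, U=3, Y=2, W=2, X=2) weight 1/160
  (Z=0, U=3, Y=2, W=2, X=3) weight 1/160
Group by U:
  weight(U=0) = 1/80
  weight(U=2) = 1/80
  weight(U=3) = 1/80
Total weight = 1/80 + 1/80 + 1/80 = 3/80
P(U=0 | obs) = 1/80 / 3/80 = 1/3
P(U=2 | obs) = 1/80 / 3/80 = 1/3
P(U=3 | obs) = 1/80 / 3/80 = 1/3

P(U=0) = 1/3, P(U=2) = 1/3, P(U=3) = 1/3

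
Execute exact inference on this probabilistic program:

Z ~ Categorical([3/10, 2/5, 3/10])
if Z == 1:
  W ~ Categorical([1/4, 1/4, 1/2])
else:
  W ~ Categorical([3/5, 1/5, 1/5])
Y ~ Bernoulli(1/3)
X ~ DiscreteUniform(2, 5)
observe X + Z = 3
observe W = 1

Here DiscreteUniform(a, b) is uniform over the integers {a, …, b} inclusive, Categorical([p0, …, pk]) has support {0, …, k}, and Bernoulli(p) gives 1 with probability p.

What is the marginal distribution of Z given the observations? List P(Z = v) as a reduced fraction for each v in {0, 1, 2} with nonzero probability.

P(Z=0) = 3/8, P(Z=1) = 5/8

Enumerate traces; 4 have nonzero weight after conditioning:
  (Z=0, W=1, Y=0, X=3) weight 1/100
  (Z=0, W=1, Y=1, X=3) weight 1/200
  (Z=1, W=1, Y=0, X=2) weight 1/60
  (Z=1, W=1, Y=1, X=2) weight 1/120
Group by Z:
  weight(Z=0) = 3/200
  weight(Z=1) = 1/40
Total weight = 3/200 + 1/40 = 1/25
P(Z=0 | obs) = 3/200 / 1/25 = 3/8
P(Z=1 | obs) = 1/40 / 1/25 = 5/8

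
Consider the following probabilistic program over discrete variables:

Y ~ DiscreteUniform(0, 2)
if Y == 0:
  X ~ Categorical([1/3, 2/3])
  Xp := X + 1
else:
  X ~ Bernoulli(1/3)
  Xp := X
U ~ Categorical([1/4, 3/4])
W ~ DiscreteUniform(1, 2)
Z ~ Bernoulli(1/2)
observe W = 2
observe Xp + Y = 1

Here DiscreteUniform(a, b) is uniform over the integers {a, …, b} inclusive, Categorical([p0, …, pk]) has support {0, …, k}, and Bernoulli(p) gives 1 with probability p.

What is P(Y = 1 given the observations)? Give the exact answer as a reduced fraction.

Enumerate traces; 8 have nonzero weight after conditioning:
  (Y=0, X=0, U=0, W=2, Z=0) weight 1/144
  (Y=0, X=0, U=0, W=2, Z=1) weight 1/144
  (Y=0, X=0, U=1, W=2, Z=0) weight 1/48
  (Y=0, X=0, U=1, W=2, Z=1) weight 1/48
  (Y=1, X=0, U=0, W=2, Z=0) weight 1/72
  (Y=1, X=0, U=0, W=2, Z=1) weight 1/72
  (Y=1, X=0, U=1, W=2, Z=0) weight 1/24
  (Y=1, X=0, U=1, W=2, Z=1) weight 1/24
Group by Y:
  weight(Y=0) = 1/18
  weight(Y=1) = 1/9
Total weight = 1/18 + 1/9 = 1/6
P(Y=0 | obs) = 1/18 / 1/6 = 1/3
P(Y=1 | obs) = 1/9 / 1/6 = 2/3

P(Y = 1 | obs) = 2/3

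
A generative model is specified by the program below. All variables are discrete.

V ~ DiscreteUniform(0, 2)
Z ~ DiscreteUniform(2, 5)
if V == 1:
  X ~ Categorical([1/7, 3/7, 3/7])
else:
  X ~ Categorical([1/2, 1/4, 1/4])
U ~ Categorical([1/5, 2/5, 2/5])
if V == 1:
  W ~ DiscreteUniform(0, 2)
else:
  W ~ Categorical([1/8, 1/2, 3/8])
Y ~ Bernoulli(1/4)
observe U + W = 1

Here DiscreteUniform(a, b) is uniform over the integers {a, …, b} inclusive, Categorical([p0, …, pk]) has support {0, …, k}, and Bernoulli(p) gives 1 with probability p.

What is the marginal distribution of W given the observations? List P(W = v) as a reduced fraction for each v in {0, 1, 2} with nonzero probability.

P(W=0) = 7/15, P(W=1) = 8/15

Enumerate traces; 144 have nonzero weight after conditioning:
  (V=0, Z=2, X=0, U=0, W=1, Y=0) weight 1/320
  (V=0, Z=2, X=0, U=0, W=1, Y=1) weight 1/960
  (V=0, Z=2, X=0, U=1, W=0, Y=0) weight 1/640
  (V=0, Z=2, X=0, U=1, W=0, Y=1) weight 1/1920
  (V=0, Z=2, X=1, U=0, W=1, Y=0) weight 1/640
  (V=0, Z=2, X=1, U=0, W=1, Y=1) weight 1/1920
  (V=0, Z=2, X=1, U=1, W=0, Y=0) weight 1/1280
  (V=0, Z=2, X=1, U=1, W=0, Y=1) weight 1/3840
  … 136 more
Group by W:
  weight(W=0) = 7/90
  weight(W=1) = 4/45
Total weight = 7/90 + 4/45 = 1/6
P(W=0 | obs) = 7/90 / 1/6 = 7/15
P(W=1 | obs) = 4/45 / 1/6 = 8/15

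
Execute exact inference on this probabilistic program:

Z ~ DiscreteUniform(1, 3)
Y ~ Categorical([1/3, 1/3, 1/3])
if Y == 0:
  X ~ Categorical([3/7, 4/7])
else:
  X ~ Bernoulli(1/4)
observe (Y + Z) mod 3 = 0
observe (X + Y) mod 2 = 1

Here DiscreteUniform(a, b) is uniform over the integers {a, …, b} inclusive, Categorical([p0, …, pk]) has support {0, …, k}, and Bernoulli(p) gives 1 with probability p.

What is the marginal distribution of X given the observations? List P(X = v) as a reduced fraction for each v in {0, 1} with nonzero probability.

P(X=0) = 21/44, P(X=1) = 23/44

Enumerate traces; 3 have nonzero weight after conditioning:
  (Z=1, Y=2, X=1) weight 1/36
  (Z=2, Y=1, X=0) weight 1/12
  (Z=3, Y=0, X=1) weight 4/63
Group by X:
  weight(X=0) = 1/12
  weight(X=1) = 23/252
Total weight = 1/12 + 23/252 = 11/63
P(X=0 | obs) = 1/12 / 11/63 = 21/44
P(X=1 | obs) = 23/252 / 11/63 = 23/44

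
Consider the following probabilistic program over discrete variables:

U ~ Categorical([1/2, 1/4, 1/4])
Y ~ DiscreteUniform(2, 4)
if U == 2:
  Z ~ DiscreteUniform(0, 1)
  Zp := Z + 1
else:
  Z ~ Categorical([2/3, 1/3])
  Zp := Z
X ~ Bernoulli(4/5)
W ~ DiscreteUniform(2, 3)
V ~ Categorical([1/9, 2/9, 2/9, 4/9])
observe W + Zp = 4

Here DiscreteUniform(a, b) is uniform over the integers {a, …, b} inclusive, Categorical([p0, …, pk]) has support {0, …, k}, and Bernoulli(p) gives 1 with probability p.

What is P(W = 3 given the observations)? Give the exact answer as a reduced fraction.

Enumerate traces; 96 have nonzero weight after conditioning:
  (U=0, Y=2, Z=1, X=0, W=3, V=0) weight 1/1620
  (U=0, Y=2, Z=1, X=0, W=3, V=1) weight 1/810
  (U=0, Y=2, Z=1, X=0, W=3, V=2) weight 1/810
  (U=0, Y=2, Z=1, X=0, W=3, V=3) weight 1/405
  (U=0, Y=2, Z=1, X=1, W=3, V=0) weight 1/405
  (U=0, Y=2, Z=1, X=1, W=3, V=1) weight 2/405
  (U=0, Y=2, Z=1, X=1, W=3, V=2) weight 2/405
  (U=0, Y=2, Z=1, X=1, W=3, V=3) weight 4/405
  (U=2, Y=2, Z=1, X=0, W=2, V=0) weight 1/2160
  … 87 more
Group by W:
  weight(W=2) = 1/16
  weight(W=3) = 3/16
Total weight = 1/16 + 3/16 = 1/4
P(W=2 | obs) = 1/16 / 1/4 = 1/4
P(W=3 | obs) = 3/16 / 1/4 = 3/4

P(W = 3 | obs) = 3/4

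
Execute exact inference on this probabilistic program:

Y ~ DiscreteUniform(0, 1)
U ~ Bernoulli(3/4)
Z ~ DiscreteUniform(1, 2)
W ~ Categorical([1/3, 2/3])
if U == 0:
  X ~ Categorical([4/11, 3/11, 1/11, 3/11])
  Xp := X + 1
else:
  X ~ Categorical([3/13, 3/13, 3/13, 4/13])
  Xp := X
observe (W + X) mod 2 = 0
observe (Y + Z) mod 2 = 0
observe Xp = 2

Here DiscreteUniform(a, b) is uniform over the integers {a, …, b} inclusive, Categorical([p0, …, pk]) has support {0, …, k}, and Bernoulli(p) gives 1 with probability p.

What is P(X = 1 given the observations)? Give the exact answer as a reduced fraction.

Enumerate traces; 4 have nonzero weight after conditioning:
  (Y=0, U=0, Z=2, W=1, X=1) weight 1/88
  (Y=0, U=1, Z=2, W=0, X=2) weight 3/208
  (Y=1, U=0, Z=1, W=1, X=1) weight 1/88
  (Y=1, U=1, Z=1, W=0, X=2) weight 3/208
Group by X:
  weight(X=1) = 1/44
  weight(X=2) = 3/104
Total weight = 1/44 + 3/104 = 59/1144
P(X=1 | obs) = 1/44 / 59/1144 = 26/59
P(X=2 | obs) = 3/104 / 59/1144 = 33/59

P(X = 1 | obs) = 26/59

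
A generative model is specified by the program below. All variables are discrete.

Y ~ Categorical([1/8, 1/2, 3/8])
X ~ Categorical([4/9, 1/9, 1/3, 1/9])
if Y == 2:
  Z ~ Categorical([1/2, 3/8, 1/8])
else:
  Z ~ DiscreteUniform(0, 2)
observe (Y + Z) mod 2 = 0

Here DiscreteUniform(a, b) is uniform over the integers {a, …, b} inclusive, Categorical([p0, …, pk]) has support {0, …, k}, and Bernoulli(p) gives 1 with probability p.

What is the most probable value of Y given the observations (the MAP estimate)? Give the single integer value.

argmax_v P(Y = v | obs) = 2

Enumerate traces; 20 have nonzero weight after conditioning:
  (Y=0, X=0, Z=0) weight 1/54
  (Y=0, X=0, Z=2) weight 1/54
  (Y=0, X=1, Z=0) weight 1/216
  (Y=0, X=1, Z=2) weight 1/216
  (Y=0, X=2, Z=0) weight 1/72
  (Y=0, X=2, Z=2) weight 1/72
  (Y=0, X=3, Z=0) weight 1/216
  (Y=0, X=3, Z=2) weight 1/216
  (Y=1, X=0, Z=1) weight 2/27
  (Y=2, X=0, Z=0) weight 1/12
  … 10 more
Group by Y:
  weight(Y=0) = 1/12
  weight(Y=1) = 1/6
  weight(Y=2) = 15/64
Total weight = 1/12 + 1/6 + 15/64 = 31/64
P(Y=0 | obs) = 1/12 / 31/64 = 16/93
P(Y=1 | obs) = 1/6 / 31/64 = 32/93
P(Y=2 | obs) = 15/64 / 31/64 = 15/31
argmax = 2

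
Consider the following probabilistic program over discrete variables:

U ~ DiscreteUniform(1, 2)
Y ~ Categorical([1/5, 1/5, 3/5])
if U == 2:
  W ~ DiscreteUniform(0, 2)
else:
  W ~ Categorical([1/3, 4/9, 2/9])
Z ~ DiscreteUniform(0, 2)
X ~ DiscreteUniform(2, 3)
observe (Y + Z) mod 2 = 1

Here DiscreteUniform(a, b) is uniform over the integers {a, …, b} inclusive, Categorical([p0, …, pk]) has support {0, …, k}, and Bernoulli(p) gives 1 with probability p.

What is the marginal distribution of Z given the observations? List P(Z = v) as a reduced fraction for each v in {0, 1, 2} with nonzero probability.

P(Z=0) = 1/6, P(Z=1) = 2/3, P(Z=2) = 1/6

Enumerate traces; 48 have nonzero weight after conditioning:
  (U=1, Y=0, W=0, Z=1, X=2) weight 1/180
  (U=1, Y=0, W=0, Z=1, X=3) weight 1/180
  (U=1, Y=0, W=1, Z=1, X=2) weight 1/135
  (U=1, Y=0, W=1, Z=1, X=3) weight 1/135
  (U=1, Y=0, W=2, Z=1, X=2) weight 1/270
  (U=1, Y=0, W=2, Z=1, X=3) weight 1/270
  (U=1, Y=1, W=0, Z=0, X=2) weight 1/180
  (U=1, Y=1, W=0, Z=0, X=3) weight 1/180
  (U=1, Y=1, W=0, Z=2, X=2) weight 1/180
  … 39 more
Group by Z:
  weight(Z=0) = 1/15
  weight(Z=1) = 4/15
  weight(Z=2) = 1/15
Total weight = 1/15 + 4/15 + 1/15 = 2/5
P(Z=0 | obs) = 1/15 / 2/5 = 1/6
P(Z=1 | obs) = 4/15 / 2/5 = 2/3
P(Z=2 | obs) = 1/15 / 2/5 = 1/6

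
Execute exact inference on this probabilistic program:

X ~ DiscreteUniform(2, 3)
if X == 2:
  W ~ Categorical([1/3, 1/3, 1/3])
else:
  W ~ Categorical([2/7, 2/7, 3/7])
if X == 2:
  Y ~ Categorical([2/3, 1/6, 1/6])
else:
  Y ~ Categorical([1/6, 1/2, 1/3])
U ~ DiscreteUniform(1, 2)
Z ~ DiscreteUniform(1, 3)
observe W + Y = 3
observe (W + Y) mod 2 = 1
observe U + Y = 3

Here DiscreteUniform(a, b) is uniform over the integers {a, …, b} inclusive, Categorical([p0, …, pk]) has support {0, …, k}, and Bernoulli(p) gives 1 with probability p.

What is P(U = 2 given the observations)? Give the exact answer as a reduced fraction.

Enumerate traces; 12 have nonzero weight after conditioning:
  (X=2, W=1, Y=2, U=1, Z=1) weight 1/216
  (X=2, W=1, Y=2, U=1, Z=2) weight 1/216
  (X=2, W=1, Y=2, U=1, Z=3) weight 1/216
  (X=2, W=2, Y=1, U=2, Z=1) weight 1/216
  (X=2, W=2, Y=1, U=2, Z=2) weight 1/216
  (X=2, W=2, Y=1, U=2, Z=3) weight 1/216
  (X=3, W=1, Y=2, U=1, Z=1) weight 1/126
  (X=3, W=1, Y=2, U=1, Z=2) weight 1/126
  … 4 more
Group by U:
  weight(U=1) = 19/504
  weight(U=2) = 17/252
Total weight = 19/504 + 17/252 = 53/504
P(U=1 | obs) = 19/504 / 53/504 = 19/53
P(U=2 | obs) = 17/252 / 53/504 = 34/53

P(U = 2 | obs) = 34/53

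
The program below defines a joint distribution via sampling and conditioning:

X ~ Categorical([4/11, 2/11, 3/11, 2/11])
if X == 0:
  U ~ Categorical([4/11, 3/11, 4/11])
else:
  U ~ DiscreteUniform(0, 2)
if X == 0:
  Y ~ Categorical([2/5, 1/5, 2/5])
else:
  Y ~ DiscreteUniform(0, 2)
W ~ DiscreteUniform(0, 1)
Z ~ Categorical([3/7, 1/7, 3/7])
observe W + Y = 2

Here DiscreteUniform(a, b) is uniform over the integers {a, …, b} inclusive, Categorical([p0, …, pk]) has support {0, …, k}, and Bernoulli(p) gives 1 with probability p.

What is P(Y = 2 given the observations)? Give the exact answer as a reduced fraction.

P(Y = 2 | obs) = 59/106

Enumerate traces; 72 have nonzero weight after conditioning:
  (X=0, U=0, Y=1, W=1, Z=0) weight 24/4235
  (X=0, U=0, Y=1, W=1, Z=1) weight 8/4235
  (X=0, U=0, Y=1, W=1, Z=2) weight 24/4235
  (X=0, U=0, Y=2, W=0, Z=0) weight 48/4235
  (X=0, U=0, Y=2, W=0, Z=1) weight 16/4235
  (X=0, U=0, Y=2, W=0, Z=2) weight 48/4235
  (X=0, U=1, Y=1, W=1, Z=0) weight 18/4235
  (X=0, U=1, Y=1, W=1, Z=1) weight 6/4235
  … 64 more
Group by Y:
  weight(Y=1) = 47/330
  weight(Y=2) = 59/330
Total weight = 47/330 + 59/330 = 53/165
P(Y=1 | obs) = 47/330 / 53/165 = 47/106
P(Y=2 | obs) = 59/330 / 53/165 = 59/106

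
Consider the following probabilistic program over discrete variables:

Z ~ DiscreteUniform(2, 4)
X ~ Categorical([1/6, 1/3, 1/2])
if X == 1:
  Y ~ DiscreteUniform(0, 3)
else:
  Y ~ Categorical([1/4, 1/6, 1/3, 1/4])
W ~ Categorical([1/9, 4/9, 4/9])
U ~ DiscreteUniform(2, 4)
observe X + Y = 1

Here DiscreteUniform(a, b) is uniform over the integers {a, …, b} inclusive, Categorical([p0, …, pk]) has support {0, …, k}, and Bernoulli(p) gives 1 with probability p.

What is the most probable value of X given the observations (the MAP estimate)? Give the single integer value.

argmax_v P(X = v | obs) = 1

Enumerate traces; 54 have nonzero weight after conditioning:
  (Z=2, X=0, Y=1, W=0, U=2) weight 1/2916
  (Z=2, X=0, Y=1, W=0, U=3) weight 1/2916
  (Z=2, X=0, Y=1, W=0, U=4) weight 1/2916
  (Z=2, X=0, Y=1, W=1, U=2) weight 1/729
  (Z=2, X=0, Y=1, W=1, U=3) weight 1/729
  (Z=2, X=0, Y=1, W=1, U=4) weight 1/729
  (Z=2, X=0, Y=1, W=2, U=2) weight 1/729
  (Z=2, X=0, Y=1, W=2, U=3) weight 1/729
  (Z=2, X=1, Y=0, W=0, U=2) weight 1/972
  … 45 more
Group by X:
  weight(X=0) = 1/36
  weight(X=1) = 1/12
Total weight = 1/36 + 1/12 = 1/9
P(X=0 | obs) = 1/36 / 1/9 = 1/4
P(X=1 | obs) = 1/12 / 1/9 = 3/4
argmax = 1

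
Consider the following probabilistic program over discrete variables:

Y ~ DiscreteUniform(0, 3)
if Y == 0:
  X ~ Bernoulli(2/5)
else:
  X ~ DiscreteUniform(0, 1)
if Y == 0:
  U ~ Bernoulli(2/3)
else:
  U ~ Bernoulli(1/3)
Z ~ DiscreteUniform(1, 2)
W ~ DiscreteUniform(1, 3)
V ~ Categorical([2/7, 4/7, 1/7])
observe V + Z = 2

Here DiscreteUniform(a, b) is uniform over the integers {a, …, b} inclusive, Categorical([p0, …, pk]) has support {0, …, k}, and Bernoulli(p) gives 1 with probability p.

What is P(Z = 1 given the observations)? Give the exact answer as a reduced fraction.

P(Z = 1 | obs) = 2/3

Enumerate traces; 96 have nonzero weight after conditioning:
  (Y=0, X=0, U=0, Z=1, W=1, V=1) weight 1/210
  (Y=0, X=0, U=0, Z=1, W=2, V=1) weight 1/210
  (Y=0, X=0, U=0, Z=1, W=3, V=1) weight 1/210
  (Y=0, X=0, U=0, Z=2, W=1, V=0) weight 1/420
  (Y=0, X=0, U=0, Z=2, W=2, V=0) weight 1/420
  (Y=0, X=0, U=0, Z=2, W=3, V=0) weight 1/420
  (Y=0, X=0, U=1, Z=1, W=1, V=1) weight 1/105
  (Y=0, X=0, U=1, Z=1, W=2, V=1) weight 1/105
  … 88 more
Group by Z:
  weight(Z=1) = 2/7
  weight(Z=2) = 1/7
Total weight = 2/7 + 1/7 = 3/7
P(Z=1 | obs) = 2/7 / 3/7 = 2/3
P(Z=2 | obs) = 1/7 / 3/7 = 1/3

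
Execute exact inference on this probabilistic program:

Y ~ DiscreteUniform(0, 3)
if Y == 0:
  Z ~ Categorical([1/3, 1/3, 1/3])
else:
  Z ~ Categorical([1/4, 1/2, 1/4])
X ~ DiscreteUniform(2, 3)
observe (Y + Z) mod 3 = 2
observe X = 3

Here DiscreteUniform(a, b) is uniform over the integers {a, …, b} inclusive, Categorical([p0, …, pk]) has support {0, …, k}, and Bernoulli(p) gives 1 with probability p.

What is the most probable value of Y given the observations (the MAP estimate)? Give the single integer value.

argmax_v P(Y = v | obs) = 1

Enumerate traces; 4 have nonzero weight after conditioning:
  (Y=0, Z=2, X=3) weight 1/24
  (Y=1, Z=1, X=3) weight 1/16
  (Y=2, Z=0, X=3) weight 1/32
  (Y=3, Z=2, X=3) weight 1/32
Group by Y:
  weight(Y=0) = 1/24
  weight(Y=1) = 1/16
  weight(Y=2) = 1/32
  weight(Y=3) = 1/32
Total weight = 1/24 + 1/16 + 1/32 + 1/32 = 1/6
P(Y=0 | obs) = 1/24 / 1/6 = 1/4
P(Y=1 | obs) = 1/16 / 1/6 = 3/8
P(Y=2 | obs) = 1/32 / 1/6 = 3/16
P(Y=3 | obs) = 1/32 / 1/6 = 3/16
argmax = 1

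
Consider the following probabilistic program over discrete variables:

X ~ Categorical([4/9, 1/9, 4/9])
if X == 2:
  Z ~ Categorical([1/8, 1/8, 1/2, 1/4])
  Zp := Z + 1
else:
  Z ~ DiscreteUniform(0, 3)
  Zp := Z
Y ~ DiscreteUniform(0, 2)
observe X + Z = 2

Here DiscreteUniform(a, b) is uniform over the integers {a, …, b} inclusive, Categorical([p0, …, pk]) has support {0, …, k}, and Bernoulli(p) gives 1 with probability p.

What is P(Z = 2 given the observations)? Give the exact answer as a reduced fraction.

P(Z = 2 | obs) = 4/7

Enumerate traces; 9 have nonzero weight after conditioning:
  (X=0, Z=2, Y=0) weight 1/27
  (X=0, Z=2, Y=1) weight 1/27
  (X=0, Z=2, Y=2) weight 1/27
  (X=1, Z=1, Y=0) weight 1/108
  (X=1, Z=1, Y=1) weight 1/108
  (X=1, Z=1, Y=2) weight 1/108
  (X=2, Z=0, Y=0) weight 1/54
  (X=2, Z=0, Y=1) weight 1/54
  … 1 more
Group by Z:
  weight(Z=0) = 1/18
  weight(Z=1) = 1/36
  weight(Z=2) = 1/9
Total weight = 1/18 + 1/36 + 1/9 = 7/36
P(Z=0 | obs) = 1/18 / 7/36 = 2/7
P(Z=1 | obs) = 1/36 / 7/36 = 1/7
P(Z=2 | obs) = 1/9 / 7/36 = 4/7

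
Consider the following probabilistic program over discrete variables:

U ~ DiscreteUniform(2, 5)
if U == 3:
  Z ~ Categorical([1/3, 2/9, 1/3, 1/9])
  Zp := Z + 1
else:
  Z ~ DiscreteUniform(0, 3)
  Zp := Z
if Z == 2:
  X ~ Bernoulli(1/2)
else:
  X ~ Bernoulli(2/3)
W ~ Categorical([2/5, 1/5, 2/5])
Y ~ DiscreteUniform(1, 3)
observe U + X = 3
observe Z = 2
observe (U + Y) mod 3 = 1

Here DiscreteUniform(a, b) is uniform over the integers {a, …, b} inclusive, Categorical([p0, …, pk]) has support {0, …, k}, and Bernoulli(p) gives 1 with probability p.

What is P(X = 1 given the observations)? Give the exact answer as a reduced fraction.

P(X = 1 | obs) = 3/7

Enumerate traces; 6 have nonzero weight after conditioning:
  (U=2, Z=2, X=1, W=0, Y=2) weight 1/240
  (U=2, Z=2, X=1, W=1, Y=2) weight 1/480
  (U=2, Z=2, X=1, W=2, Y=2) weight 1/240
  (U=3, Z=2, X=0, W=0, Y=1) weight 1/180
  (U=3, Z=2, X=0, W=1, Y=1) weight 1/360
  (U=3, Z=2, X=0, W=2, Y=1) weight 1/180
Group by X:
  weight(X=0) = 1/72
  weight(X=1) = 1/96
Total weight = 1/72 + 1/96 = 7/288
P(X=0 | obs) = 1/72 / 7/288 = 4/7
P(X=1 | obs) = 1/96 / 7/288 = 3/7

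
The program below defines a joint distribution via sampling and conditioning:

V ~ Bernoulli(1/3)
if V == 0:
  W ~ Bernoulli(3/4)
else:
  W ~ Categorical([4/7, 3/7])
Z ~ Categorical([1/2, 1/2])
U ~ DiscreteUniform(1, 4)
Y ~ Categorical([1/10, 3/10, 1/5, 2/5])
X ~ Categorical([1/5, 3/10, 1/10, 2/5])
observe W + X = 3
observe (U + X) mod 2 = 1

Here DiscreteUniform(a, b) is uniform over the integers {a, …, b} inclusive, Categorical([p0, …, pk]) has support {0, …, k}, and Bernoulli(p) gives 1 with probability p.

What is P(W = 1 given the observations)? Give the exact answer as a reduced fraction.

P(W = 1 | obs) = 9/29

Enumerate traces; 64 have nonzero weight after conditioning:
  (V=0, W=0, Z=0, U=2, Y=0, X=3) weight 1/1200
  (V=0, W=0, Z=0, U=2, Y=1, X=3) weight 1/400
  (V=0, W=0, Z=0, U=2, Y=2, X=3) weight 1/600
  (V=0, W=0, Z=0, U=2, Y=3, X=3) weight 1/300
  (V=0, W=0, Z=0, U=4, Y=0, X=3) weight 1/1200
  (V=0, W=0, Z=0, U=4, Y=1, X=3) weight 1/400
  (V=0, W=0, Z=0, U=4, Y=2, X=3) weight 1/600
  (V=0, W=0, Z=0, U=4, Y=3, X=3) weight 1/300
  (V=0, W=1, Z=0, U=1, Y=0, X=2) weight 1/1600
  … 55 more
Group by W:
  weight(W=0) = 1/14
  weight(W=1) = 9/280
Total weight = 1/14 + 9/280 = 29/280
P(W=0 | obs) = 1/14 / 29/280 = 20/29
P(W=1 | obs) = 9/280 / 29/280 = 9/29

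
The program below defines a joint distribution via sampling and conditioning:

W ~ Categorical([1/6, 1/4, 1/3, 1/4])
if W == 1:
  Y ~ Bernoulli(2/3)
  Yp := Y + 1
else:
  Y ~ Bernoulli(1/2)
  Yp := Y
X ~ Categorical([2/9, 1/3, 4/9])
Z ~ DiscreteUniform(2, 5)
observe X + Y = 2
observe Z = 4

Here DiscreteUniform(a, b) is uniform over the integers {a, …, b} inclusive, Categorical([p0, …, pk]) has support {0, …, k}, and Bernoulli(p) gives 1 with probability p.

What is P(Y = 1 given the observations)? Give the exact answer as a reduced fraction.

Enumerate traces; 8 have nonzero weight after conditioning:
  (W=0, Y=0, X=2, Z=4) weight 1/108
  (W=0, Y=1, X=1, Z=4) weight 1/144
  (W=1, Y=0, X=2, Z=4) weight 1/108
  (W=1, Y=1, X=1, Z=4) weight 1/72
  (W=2, Y=0, X=2, Z=4) weight 1/54
  (W=2, Y=1, X=1, Z=4) weight 1/72
  (W=3, Y=0, X=2, Z=4) weight 1/72
  (W=3, Y=1, X=1, Z=4) weight 1/96
Group by Y:
  weight(Y=0) = 11/216
  weight(Y=1) = 13/288
Total weight = 11/216 + 13/288 = 83/864
P(Y=0 | obs) = 11/216 / 83/864 = 44/83
P(Y=1 | obs) = 13/288 / 83/864 = 39/83

P(Y = 1 | obs) = 39/83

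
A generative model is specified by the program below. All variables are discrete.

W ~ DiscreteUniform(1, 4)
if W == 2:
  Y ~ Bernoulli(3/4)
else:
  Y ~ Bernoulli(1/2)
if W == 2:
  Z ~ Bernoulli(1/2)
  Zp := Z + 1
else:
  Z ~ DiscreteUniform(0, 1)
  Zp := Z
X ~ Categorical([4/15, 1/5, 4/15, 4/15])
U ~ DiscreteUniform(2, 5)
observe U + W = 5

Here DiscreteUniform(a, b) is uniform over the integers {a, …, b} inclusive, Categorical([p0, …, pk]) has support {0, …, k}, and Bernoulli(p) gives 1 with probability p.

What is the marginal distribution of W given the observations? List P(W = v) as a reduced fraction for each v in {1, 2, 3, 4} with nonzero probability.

Enumerate traces; 48 have nonzero weight after conditioning:
  (W=1, Y=0, Z=0, X=0, U=4) weight 1/240
  (W=1, Y=0, Z=0, X=1, U=4) weight 1/320
  (W=1, Y=0, Z=0, X=2, U=4) weight 1/240
  (W=1, Y=0, Z=0, X=3, U=4) weight 1/240
  (W=1, Y=0, Z=1, X=0, U=4) weight 1/240
  (W=1, Y=0, Z=1, X=1, U=4) weight 1/320
  (W=1, Y=0, Z=1, X=2, U=4) weight 1/240
  (W=1, Y=0, Z=1, X=3, U=4) weight 1/240
  (W=2, Y=0, Z=0, X=0, U=3) weight 1/480
  (W=3, Y=0, Z=0, X=0, U=2) weight 1/240
  … 38 more
Group by W:
  weight(W=1) = 1/16
  weight(W=2) = 1/16
  weight(W=3) = 1/16
Total weight = 1/16 + 1/16 + 1/16 = 3/16
P(W=1 | obs) = 1/16 / 3/16 = 1/3
P(W=2 | obs) = 1/16 / 3/16 = 1/3
P(W=3 | obs) = 1/16 / 3/16 = 1/3

P(W=1) = 1/3, P(W=2) = 1/3, P(W=3) = 1/3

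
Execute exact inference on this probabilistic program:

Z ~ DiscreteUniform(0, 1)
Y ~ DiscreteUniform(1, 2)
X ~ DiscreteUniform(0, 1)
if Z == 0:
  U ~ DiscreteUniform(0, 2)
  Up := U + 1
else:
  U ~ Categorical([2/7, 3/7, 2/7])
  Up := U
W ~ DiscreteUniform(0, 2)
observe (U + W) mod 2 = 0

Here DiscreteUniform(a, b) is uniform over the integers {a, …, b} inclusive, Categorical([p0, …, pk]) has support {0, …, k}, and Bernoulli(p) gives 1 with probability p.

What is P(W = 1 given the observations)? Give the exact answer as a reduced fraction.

P(W = 1 | obs) = 4/17

Enumerate traces; 40 have nonzero weight after conditioning:
  (Z=0, Y=1, X=0, U=0, W=0) weight 1/72
  (Z=0, Y=1, X=0, U=0, W=2) weight 1/72
  (Z=0, Y=1, X=0, U=1, W=1) weight 1/72
  (Z=0, Y=1, X=0, U=2, W=0) weight 1/72
  (Z=0, Y=1, X=0, U=2, W=2) weight 1/72
  (Z=0, Y=1, X=1, U=0, W=0) weight 1/72
  (Z=0, Y=1, X=1, U=0, W=2) weight 1/72
  (Z=0, Y=1, X=1, U=1, W=1) weight 1/72
  … 32 more
Group by W:
  weight(W=0) = 13/63
  weight(W=1) = 8/63
  weight(W=2) = 13/63
Total weight = 13/63 + 8/63 + 13/63 = 34/63
P(W=0 | obs) = 13/63 / 34/63 = 13/34
P(W=1 | obs) = 8/63 / 34/63 = 4/17
P(W=2 | obs) = 13/63 / 34/63 = 13/34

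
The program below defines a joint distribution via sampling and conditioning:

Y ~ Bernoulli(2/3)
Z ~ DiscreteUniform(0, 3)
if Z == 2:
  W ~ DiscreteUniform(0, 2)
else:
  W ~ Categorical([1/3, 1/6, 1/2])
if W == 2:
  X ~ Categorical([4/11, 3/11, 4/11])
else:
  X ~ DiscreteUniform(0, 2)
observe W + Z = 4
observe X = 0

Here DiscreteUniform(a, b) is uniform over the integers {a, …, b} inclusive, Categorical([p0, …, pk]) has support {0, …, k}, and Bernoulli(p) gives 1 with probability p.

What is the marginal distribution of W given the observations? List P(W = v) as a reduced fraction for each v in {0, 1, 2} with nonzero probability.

Enumerate traces; 4 have nonzero weight after conditioning:
  (Y=0, Z=2, W=2, X=0) weight 1/99
  (Y=0, Z=3, W=1, X=0) weight 1/216
  (Y=1, Z=2, W=2, X=0) weight 2/99
  (Y=1, Z=3, W=1, X=0) weight 1/108
Group by W:
  weight(W=1) = 1/72
  weight(W=2) = 1/33
Total weight = 1/72 + 1/33 = 35/792
P(W=1 | obs) = 1/72 / 35/792 = 11/35
P(W=2 | obs) = 1/33 / 35/792 = 24/35

P(W=1) = 11/35, P(W=2) = 24/35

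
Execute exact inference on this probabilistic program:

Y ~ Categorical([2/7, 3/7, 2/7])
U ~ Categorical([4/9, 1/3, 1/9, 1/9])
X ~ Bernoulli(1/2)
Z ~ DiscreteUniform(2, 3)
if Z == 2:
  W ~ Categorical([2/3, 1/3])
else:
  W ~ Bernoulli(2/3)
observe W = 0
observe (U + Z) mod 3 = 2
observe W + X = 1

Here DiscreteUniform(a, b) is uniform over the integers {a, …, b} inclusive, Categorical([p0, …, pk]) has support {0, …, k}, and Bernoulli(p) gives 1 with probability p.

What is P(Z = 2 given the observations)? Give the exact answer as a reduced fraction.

P(Z = 2 | obs) = 10/11

Enumerate traces; 9 have nonzero weight after conditioning:
  (Y=0, U=0, X=1, Z=2, W=0) weight 4/189
  (Y=0, U=2, X=1, Z=3, W=0) weight 1/378
  (Y=0, U=3, X=1, Z=2, W=0) weight 1/189
  (Y=1, U=0, X=1, Z=2, W=0) weight 2/63
  (Y=1, U=2, X=1, Z=3, W=0) weight 1/252
  (Y=1, U=3, X=1, Z=2, W=0) weight 1/126
  (Y=2, U=0, X=1, Z=2, W=0) weight 4/189
  (Y=2, U=2, X=1, Z=3, W=0) weight 1/378
  … 1 more
Group by Z:
  weight(Z=2) = 5/54
  weight(Z=3) = 1/108
Total weight = 5/54 + 1/108 = 11/108
P(Z=2 | obs) = 5/54 / 11/108 = 10/11
P(Z=3 | obs) = 1/108 / 11/108 = 1/11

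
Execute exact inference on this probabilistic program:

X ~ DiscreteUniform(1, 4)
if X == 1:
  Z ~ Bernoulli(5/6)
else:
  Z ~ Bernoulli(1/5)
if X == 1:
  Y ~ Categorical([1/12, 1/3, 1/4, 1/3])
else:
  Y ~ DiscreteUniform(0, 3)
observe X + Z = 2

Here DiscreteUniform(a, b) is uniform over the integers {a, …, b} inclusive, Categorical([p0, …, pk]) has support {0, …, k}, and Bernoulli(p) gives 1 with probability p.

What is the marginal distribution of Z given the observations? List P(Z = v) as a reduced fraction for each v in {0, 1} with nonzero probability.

P(Z=0) = 24/49, P(Z=1) = 25/49

Enumerate traces; 8 have nonzero weight after conditioning:
  (X=1, Z=1, Y=0) weight 5/288
  (X=1, Z=1, Y=1) weight 5/72
  (X=1, Z=1, Y=2) weight 5/96
  (X=1, Z=1, Y=3) weight 5/72
  (X=2, Z=0, Y=0) weight 1/20
  (X=2, Z=0, Y=1) weight 1/20
  (X=2, Z=0, Y=2) weight 1/20
  (X=2, Z=0, Y=3) weight 1/20
Group by Z:
  weight(Z=0) = 1/5
  weight(Z=1) = 5/24
Total weight = 1/5 + 5/24 = 49/120
P(Z=0 | obs) = 1/5 / 49/120 = 24/49
P(Z=1 | obs) = 5/24 / 49/120 = 25/49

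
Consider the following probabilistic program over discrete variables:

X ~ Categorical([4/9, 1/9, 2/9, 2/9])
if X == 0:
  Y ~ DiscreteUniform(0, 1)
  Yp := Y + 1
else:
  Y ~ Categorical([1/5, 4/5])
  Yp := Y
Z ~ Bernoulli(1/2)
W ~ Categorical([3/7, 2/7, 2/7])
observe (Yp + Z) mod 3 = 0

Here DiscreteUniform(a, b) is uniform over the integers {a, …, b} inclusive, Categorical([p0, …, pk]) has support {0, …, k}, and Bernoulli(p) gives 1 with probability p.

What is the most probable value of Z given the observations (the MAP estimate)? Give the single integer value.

Enumerate traces; 12 have nonzero weight after conditioning:
  (X=0, Y=1, Z=1, W=0) weight 1/21
  (X=0, Y=1, Z=1, W=1) weight 2/63
  (X=0, Y=1, Z=1, W=2) weight 2/63
  (X=1, Y=0, Z=0, W=0) weight 1/210
  (X=1, Y=0, Z=0, W=1) weight 1/315
  (X=1, Y=0, Z=0, W=2) weight 1/315
  (X=2, Y=0, Z=0, W=0) weight 1/105
  (X=2, Y=0, Z=0, W=1) weight 2/315
  … 4 more
Group by Z:
  weight(Z=0) = 1/18
  weight(Z=1) = 1/9
Total weight = 1/18 + 1/9 = 1/6
P(Z=0 | obs) = 1/18 / 1/6 = 1/3
P(Z=1 | obs) = 1/9 / 1/6 = 2/3
argmax = 1

argmax_v P(Z = v | obs) = 1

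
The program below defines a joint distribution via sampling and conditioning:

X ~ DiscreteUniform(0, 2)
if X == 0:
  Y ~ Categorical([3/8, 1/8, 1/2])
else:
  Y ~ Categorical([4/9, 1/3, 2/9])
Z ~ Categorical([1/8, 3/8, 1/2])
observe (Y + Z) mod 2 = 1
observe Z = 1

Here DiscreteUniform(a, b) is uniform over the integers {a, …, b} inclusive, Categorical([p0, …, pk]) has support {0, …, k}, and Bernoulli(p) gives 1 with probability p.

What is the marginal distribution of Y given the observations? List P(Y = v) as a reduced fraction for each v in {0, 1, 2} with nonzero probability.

Enumerate traces; 6 have nonzero weight after conditioning:
  (X=0, Y=0, Z=1) weight 3/64
  (X=0, Y=2, Z=1) weight 1/16
  (X=1, Y=0, Z=1) weight 1/18
  (X=1, Y=2, Z=1) weight 1/36
  (X=2, Y=0, Z=1) weight 1/18
  (X=2, Y=2, Z=1) weight 1/36
Group by Y:
  weight(Y=0) = 91/576
  weight(Y=2) = 17/144
Total weight = 91/576 + 17/144 = 53/192
P(Y=0 | obs) = 91/576 / 53/192 = 91/159
P(Y=2 | obs) = 17/144 / 53/192 = 68/159

P(Y=0) = 91/159, P(Y=2) = 68/159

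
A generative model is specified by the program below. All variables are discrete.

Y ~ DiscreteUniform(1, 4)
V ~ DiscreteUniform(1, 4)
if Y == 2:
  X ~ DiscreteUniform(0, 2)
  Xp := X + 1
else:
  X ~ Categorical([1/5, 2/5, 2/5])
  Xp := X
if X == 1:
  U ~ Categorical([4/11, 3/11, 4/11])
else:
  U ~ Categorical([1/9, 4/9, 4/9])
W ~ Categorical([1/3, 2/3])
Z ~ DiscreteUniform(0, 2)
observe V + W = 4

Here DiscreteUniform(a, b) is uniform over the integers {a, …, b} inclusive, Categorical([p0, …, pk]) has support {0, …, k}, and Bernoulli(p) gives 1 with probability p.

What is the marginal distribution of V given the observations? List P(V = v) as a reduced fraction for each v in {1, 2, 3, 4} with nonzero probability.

Enumerate traces; 216 have nonzero weight after conditioning:
  (Y=1, V=3, X=0, U=0, W=1, Z=0) weight 1/3240
  (Y=1, V=3, X=0, U=0, W=1, Z=1) weight 1/3240
  (Y=1, V=3, X=0, U=0, W=1, Z=2) weight 1/3240
  (Y=1, V=3, X=0, U=1, W=1, Z=0) weight 1/810
  (Y=1, V=3, X=0, U=1, W=1, Z=1) weight 1/810
  (Y=1, V=3, X=0, U=1, W=1, Z=2) weight 1/810
  (Y=1, V=3, X=0, U=2, W=1, Z=0) weight 1/810
  (Y=1, V=3, X=0, U=2, W=1, Z=1) weight 1/810
  (Y=1, V=4, X=0, U=0, W=0, Z=0) weight 1/6480
  … 207 more
Group by V:
  weight(V=3) = 1/6
  weight(V=4) = 1/12
Total weight = 1/6 + 1/12 = 1/4
P(V=3 | obs) = 1/6 / 1/4 = 2/3
P(V=4 | obs) = 1/12 / 1/4 = 1/3

P(V=3) = 2/3, P(V=4) = 1/3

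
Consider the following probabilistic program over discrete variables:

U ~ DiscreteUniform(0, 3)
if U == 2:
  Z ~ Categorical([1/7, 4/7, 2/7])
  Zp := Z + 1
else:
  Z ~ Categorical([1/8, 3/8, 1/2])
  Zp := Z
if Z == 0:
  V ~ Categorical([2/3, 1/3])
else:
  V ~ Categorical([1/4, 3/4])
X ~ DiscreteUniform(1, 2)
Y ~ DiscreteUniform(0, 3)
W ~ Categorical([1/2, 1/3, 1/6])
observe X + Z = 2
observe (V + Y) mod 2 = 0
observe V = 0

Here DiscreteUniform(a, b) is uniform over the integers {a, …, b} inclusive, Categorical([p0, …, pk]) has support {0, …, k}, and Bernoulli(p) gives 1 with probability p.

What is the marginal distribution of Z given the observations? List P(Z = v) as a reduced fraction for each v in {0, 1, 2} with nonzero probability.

Enumerate traces; 48 have nonzero weight after conditioning:
  (U=0, Z=0, V=0, X=2, Y=0, W=0) weight 1/768
  (U=0, Z=0, V=0, X=2, Y=0, W=1) weight 1/1152
  (U=0, Z=0, V=0, X=2, Y=0, W=2) weight 1/2304
  (U=0, Z=0, V=0, X=2, Y=2, W=0) weight 1/768
  (U=0, Z=0, V=0, X=2, Y=2, W=1) weight 1/1152
  (U=0, Z=0, V=0, X=2, Y=2, W=2) weight 1/2304
  (U=0, Z=1, V=0, X=1, Y=0, W=0) weight 3/2048
  (U=0, Z=1, V=0, X=1, Y=0, W=1) weight 1/1024
  … 40 more
Group by Z:
  weight(Z=0) = 29/1344
  weight(Z=1) = 95/3584
Total weight = 29/1344 + 95/3584 = 517/10752
P(Z=0 | obs) = 29/1344 / 517/10752 = 232/517
P(Z=1 | obs) = 95/3584 / 517/10752 = 285/517

P(Z=0) = 232/517, P(Z=1) = 285/517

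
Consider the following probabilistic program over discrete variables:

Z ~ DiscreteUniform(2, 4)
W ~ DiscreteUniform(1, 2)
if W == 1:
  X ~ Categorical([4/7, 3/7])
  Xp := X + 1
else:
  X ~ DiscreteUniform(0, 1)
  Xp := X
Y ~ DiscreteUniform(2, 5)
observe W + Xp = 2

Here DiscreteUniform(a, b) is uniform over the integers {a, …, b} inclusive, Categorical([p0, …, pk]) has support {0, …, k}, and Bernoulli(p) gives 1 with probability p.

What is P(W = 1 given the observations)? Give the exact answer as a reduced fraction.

Enumerate traces; 24 have nonzero weight after conditioning:
  (Z=2, W=1, X=0, Y=2) weight 1/42
  (Z=2, W=1, X=0, Y=3) weight 1/42
  (Z=2, W=1, X=0, Y=4) weight 1/42
  (Z=2, W=1, X=0, Y=5) weight 1/42
  (Z=2, W=2, X=0, Y=2) weight 1/48
  (Z=2, W=2, X=0, Y=3) weight 1/48
  (Z=2, W=2, X=0, Y=4) weight 1/48
  (Z=2, W=2, X=0, Y=5) weight 1/48
  … 16 more
Group by W:
  weight(W=1) = 2/7
  weight(W=2) = 1/4
Total weight = 2/7 + 1/4 = 15/28
P(W=1 | obs) = 2/7 / 15/28 = 8/15
P(W=2 | obs) = 1/4 / 15/28 = 7/15

P(W = 1 | obs) = 8/15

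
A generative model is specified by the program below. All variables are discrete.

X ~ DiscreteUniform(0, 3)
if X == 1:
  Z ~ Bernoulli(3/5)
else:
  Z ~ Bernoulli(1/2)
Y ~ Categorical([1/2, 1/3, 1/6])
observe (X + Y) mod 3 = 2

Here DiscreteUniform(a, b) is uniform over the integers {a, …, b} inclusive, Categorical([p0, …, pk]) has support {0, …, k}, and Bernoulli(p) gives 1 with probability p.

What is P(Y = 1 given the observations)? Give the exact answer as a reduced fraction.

Enumerate traces; 8 have nonzero weight after conditioning:
  (X=0, Z=0, Y=2) weight 1/48
  (X=0, Z=1, Y=2) weight 1/48
  (X=1, Z=0, Y=1) weight 1/30
  (X=1, Z=1, Y=1) weight 1/20
  (X=2, Z=0, Y=0) weight 1/16
  (X=2, Z=1, Y=0) weight 1/16
  (X=3, Z=0, Y=2) weight 1/48
  (X=3, Z=1, Y=2) weight 1/48
Group by Y:
  weight(Y=0) = 1/8
  weight(Y=1) = 1/12
  weight(Y=2) = 1/12
Total weight = 1/8 + 1/12 + 1/12 = 7/24
P(Y=0 | obs) = 1/8 / 7/24 = 3/7
P(Y=1 | obs) = 1/12 / 7/24 = 2/7
P(Y=2 | obs) = 1/12 / 7/24 = 2/7

P(Y = 1 | obs) = 2/7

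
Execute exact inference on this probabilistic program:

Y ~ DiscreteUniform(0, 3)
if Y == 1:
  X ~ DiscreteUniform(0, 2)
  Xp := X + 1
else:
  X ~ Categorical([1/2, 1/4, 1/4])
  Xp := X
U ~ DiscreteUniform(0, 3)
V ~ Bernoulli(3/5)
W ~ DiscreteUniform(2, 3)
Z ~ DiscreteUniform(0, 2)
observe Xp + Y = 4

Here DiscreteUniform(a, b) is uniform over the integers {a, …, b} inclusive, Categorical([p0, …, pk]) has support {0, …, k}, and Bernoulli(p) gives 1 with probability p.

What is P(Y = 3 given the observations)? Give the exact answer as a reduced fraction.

Enumerate traces; 144 have nonzero weight after conditioning:
  (Y=1, X=2, U=0, V=0, W=2, Z=0) weight 1/720
  (Y=1, X=2, U=0, V=0, W=2, Z=1) weight 1/720
  (Y=1, X=2, U=0, V=0, W=2, Z=2) weight 1/720
  (Y=1, X=2, U=0, V=0, W=3, Z=0) weight 1/720
  (Y=1, X=2, U=0, V=0, W=3, Z=1) weight 1/720
  (Y=1, X=2, U=0, V=0, W=3, Z=2) weight 1/720
  (Y=1, X=2, U=0, V=1, W=2, Z=0) weight 1/480
  (Y=1, X=2, U=0, V=1, W=2, Z=1) weight 1/480
  (Y=2, X=2, U=0, V=0, W=2, Z=0) weight 1/960
  (Y=3, X=1, U=0, V=0, W=2, Z=0) weight 1/960
  … 134 more
Group by Y:
  weight(Y=1) = 1/12
  weight(Y=2) = 1/16
  weight(Y=3) = 1/16
Total weight = 1/12 + 1/16 + 1/16 = 5/24
P(Y=1 | obs) = 1/12 / 5/24 = 2/5
P(Y=2 | obs) = 1/16 / 5/24 = 3/10
P(Y=3 | obs) = 1/16 / 5/24 = 3/10

P(Y = 3 | obs) = 3/10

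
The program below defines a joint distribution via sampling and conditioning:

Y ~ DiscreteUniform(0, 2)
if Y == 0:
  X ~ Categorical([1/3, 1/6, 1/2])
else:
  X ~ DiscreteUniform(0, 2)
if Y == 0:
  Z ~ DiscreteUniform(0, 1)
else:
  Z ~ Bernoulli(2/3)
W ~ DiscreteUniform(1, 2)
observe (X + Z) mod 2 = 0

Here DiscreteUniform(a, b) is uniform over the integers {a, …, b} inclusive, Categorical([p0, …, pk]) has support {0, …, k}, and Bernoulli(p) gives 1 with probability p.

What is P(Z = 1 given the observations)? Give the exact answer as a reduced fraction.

Enumerate traces; 18 have nonzero weight after conditioning:
  (Y=0, X=0, Z=0, W=1) weight 1/36
  (Y=0, X=0, Z=0, W=2) weight 1/36
  (Y=0, X=1, Z=1, W=1) weight 1/72
  (Y=0, X=1, Z=1, W=2) weight 1/72
  (Y=0, X=2, Z=0, W=1) weight 1/24
  (Y=0, X=2, Z=0, W=2) weight 1/24
  (Y=1, X=0, Z=0, W=1) weight 1/54
  (Y=1, X=0, Z=0, W=2) weight 1/54
  … 10 more
Group by Z:
  weight(Z=0) = 31/108
  weight(Z=1) = 19/108
Total weight = 31/108 + 19/108 = 25/54
P(Z=0 | obs) = 31/108 / 25/54 = 31/50
P(Z=1 | obs) = 19/108 / 25/54 = 19/50

P(Z = 1 | obs) = 19/50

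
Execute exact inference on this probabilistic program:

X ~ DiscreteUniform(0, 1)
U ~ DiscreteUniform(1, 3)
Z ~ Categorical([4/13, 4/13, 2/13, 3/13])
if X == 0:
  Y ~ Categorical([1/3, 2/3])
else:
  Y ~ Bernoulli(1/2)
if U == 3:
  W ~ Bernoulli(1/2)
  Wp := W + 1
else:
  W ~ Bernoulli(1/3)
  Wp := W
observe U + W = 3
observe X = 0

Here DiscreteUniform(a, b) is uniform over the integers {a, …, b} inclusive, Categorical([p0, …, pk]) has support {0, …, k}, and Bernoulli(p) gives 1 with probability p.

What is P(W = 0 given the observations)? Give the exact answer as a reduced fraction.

P(W = 0 | obs) = 3/5

Enumerate traces; 16 have nonzero weight after conditioning:
  (X=0, U=2, Z=0, Y=0, W=1) weight 2/351
  (X=0, U=2, Z=0, Y=1, W=1) weight 4/351
  (X=0, U=2, Z=1, Y=0, W=1) weight 2/351
  (X=0, U=2, Z=1, Y=1, W=1) weight 4/351
  (X=0, U=2, Z=2, Y=0, W=1) weight 1/351
  (X=0, U=2, Z=2, Y=1, W=1) weight 2/351
  (X=0, U=2, Z=3, Y=0, W=1) weight 1/234
  (X=0, U=2, Z=3, Y=1, W=1) weight 1/117
  (X=0, U=3, Z=0, Y=0, W=0) weight 1/117
  … 7 more
Group by W:
  weight(W=0) = 1/12
  weight(W=1) = 1/18
Total weight = 1/12 + 1/18 = 5/36
P(W=0 | obs) = 1/12 / 5/36 = 3/5
P(W=1 | obs) = 1/18 / 5/36 = 2/5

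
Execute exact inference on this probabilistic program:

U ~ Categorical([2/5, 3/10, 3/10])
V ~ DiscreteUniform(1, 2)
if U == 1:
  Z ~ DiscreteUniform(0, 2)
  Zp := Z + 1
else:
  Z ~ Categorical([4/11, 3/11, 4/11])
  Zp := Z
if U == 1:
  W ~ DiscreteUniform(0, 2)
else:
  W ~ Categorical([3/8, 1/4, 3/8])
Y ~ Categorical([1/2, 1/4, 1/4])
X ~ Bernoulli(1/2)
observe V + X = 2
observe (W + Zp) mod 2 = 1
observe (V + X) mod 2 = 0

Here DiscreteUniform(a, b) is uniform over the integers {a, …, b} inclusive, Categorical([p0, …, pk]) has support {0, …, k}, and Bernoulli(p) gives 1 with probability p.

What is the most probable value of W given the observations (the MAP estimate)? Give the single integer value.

argmax_v P(W = v | obs) = 1

Enumerate traces; 78 have nonzero weight after conditioning:
  (U=0, V=1, Z=0, W=1, Y=0, X=1) weight 1/220
  (U=0, V=1, Z=0, W=1, Y=1, X=1) weight 1/440
  (U=0, V=1, Z=0, W=1, Y=2, X=1) weight 1/440
  (U=0, V=1, Z=1, W=0, Y=0, X=1) weight 9/1760
  (U=0, V=1, Z=1, W=0, Y=1, X=1) weight 9/3520
  (U=0, V=1, Z=1, W=0, Y=2, X=1) weight 9/3520
  (U=0, V=1, Z=1, W=2, Y=0, X=1) weight 9/1760
  (U=0, V=1, Z=1, W=2, Y=1, X=1) weight 9/3520
  … 70 more
Group by W:
  weight(W=0) = 73/1056
  weight(W=1) = 53/660
  weight(W=2) = 73/1056
Total weight = 73/1056 + 53/660 + 73/1056 = 577/2640
P(W=0 | obs) = 73/1056 / 577/2640 = 365/1154
P(W=1 | obs) = 53/660 / 577/2640 = 212/577
P(W=2 | obs) = 73/1056 / 577/2640 = 365/1154
argmax = 1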